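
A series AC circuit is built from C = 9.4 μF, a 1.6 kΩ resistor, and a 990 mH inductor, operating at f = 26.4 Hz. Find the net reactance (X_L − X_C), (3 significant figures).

-477 Ω

ω = 2πf = 165.9 rad/s
X_L = ωL = 164 Ω
X_C = 1/(ωC) = 641 Ω
X = 164 − 641 = -477 Ω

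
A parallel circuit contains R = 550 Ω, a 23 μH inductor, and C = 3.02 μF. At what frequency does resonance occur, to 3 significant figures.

19.1 kHz

ω₀ = 1/√(LC) = 1/√(2.3e-05 × 3.02e-06) = 120000 rad/s
f₀ = ω₀/(2π) = 19.1 kHz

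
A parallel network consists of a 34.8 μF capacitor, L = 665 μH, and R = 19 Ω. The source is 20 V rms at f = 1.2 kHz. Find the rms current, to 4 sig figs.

1.641 A

ω = 2πf = 7540 rad/s
X_L = ωL = 5.014 Ω
X_C = 1/(ωC) = 3.811 Ω
Parallel: admittances add. Y = 1/R + 1/(jωL) + jωC
Y = (0.05263 + j0.06294) S
|Y| = 0.08205 S → |Z| = 1/|Y| = 12.19 Ω, ∠Z = −∠Y = -50.10°
I = V/|Z| = 20/12.19 = 1.641 A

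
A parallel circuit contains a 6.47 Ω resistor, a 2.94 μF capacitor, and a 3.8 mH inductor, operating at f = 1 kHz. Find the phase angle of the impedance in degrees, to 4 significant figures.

ω = 2πf = 6283 rad/s
X_L = ωL = 23.88 Ω
X_C = 1/(ωC) = 54.13 Ω
Parallel: admittances add. Y = 1/R + 1/(jωL) + jωC
Y = (0.1546 − j0.02341) S
|Y| = 0.1563 S → |Z| = 1/|Y| = 6.397 Ω, ∠Z = −∠Y = 8.613°

8.613°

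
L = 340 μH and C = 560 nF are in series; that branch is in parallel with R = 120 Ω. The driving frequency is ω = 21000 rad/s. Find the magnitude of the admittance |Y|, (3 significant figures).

15.3 mS

X_L = ωL = 7.14 Ω
X_C = 1/(ωC) = 85.0 Ω
Branch 1: Z₁ = R = 120 Ω
Branch 2 (series LC): Z₂ = j(X_L − X_C) = −j77.9 Ω
Parallel: Z = Z₁Z₂/(Z₁+Z₂), |Z| = 65.3 Ω, ∠Z = -57.0°
|Y| = 1/|Z| = 15.3 mS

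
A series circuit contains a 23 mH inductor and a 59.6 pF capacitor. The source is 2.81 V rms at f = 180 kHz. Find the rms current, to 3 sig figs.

ω = 2πf = 1.131e+06 rad/s
X_L = ωL = 26000 Ω
X_C = 1/(ωC) = 14800 Ω
Net reactance X = X_L − X_C = 11200 Ω
Z = j11200 Ω
|Z| = √(0² + 11200²) = 11200 Ω
I = V/|Z| = 2.81/11200 = 251 μA

251 μA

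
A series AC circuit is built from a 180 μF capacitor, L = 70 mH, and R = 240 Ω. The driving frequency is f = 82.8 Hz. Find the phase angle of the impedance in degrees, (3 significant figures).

ω = 2πf = 520.2 rad/s
X_L = ωL = 36.4 Ω
X_C = 1/(ωC) = 10.7 Ω
Net reactance X = X_L − X_C = 25.7 Ω
Z = 240 + j25.7 Ω
|Z| = √(240² + 25.7²) = 241 Ω
∠Z = arctan(25.7/240) = 6.12°

6.12°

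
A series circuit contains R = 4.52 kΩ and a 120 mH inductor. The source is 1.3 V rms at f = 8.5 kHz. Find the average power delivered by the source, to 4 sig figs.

ω = 2πf = 53410 rad/s
X_L = ωL = 6409 Ω
Z = 4520 + j6409 Ω
|Z| = √(4520² + 6409²) = 7842 Ω
∠Z = arctan(6409/4520) = 54.81°
I = V/|Z| = 165.8 μA
P = VI cos φ = 1.3 × 0.0001658 × cos(54.81°) = 124.2 μW

124.2 μW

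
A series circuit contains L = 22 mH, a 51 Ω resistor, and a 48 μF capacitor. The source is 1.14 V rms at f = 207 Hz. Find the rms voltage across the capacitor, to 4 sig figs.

0.3476 V

ω = 2πf = 1301 rad/s
X_L = ωL = 28.61 Ω
X_C = 1/(ωC) = 16.02 Ω
Net reactance X = X_L − X_C = 12.60 Ω
Z = 51.00 + j12.60 Ω
|Z| = √(51.00² + 12.60²) = 52.53 Ω
I = V/|Z| = 21.70 mA
V_C = I·|Z_C| = 0.02170 × 16.02 = 0.3476 V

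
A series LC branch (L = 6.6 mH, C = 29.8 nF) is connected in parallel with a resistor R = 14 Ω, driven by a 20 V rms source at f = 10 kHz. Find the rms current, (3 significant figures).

1.44 A

ω = 2πf = 62830 rad/s
X_L = ωL = 415 Ω
X_C = 1/(ωC) = 534 Ω
Branch 1: Z₁ = R = 14.0 Ω
Branch 2 (series LC): Z₂ = j(X_L − X_C) = −j119 Ω
Parallel: Z = Z₁Z₂/(Z₁+Z₂), |Z| = 13.9 Ω, ∠Z = -6.69°
I = V/|Z| = 20/13.9 = 1.44 A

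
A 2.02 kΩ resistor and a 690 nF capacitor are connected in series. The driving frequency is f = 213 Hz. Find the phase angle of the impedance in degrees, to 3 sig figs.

ω = 2πf = 1338 rad/s
X_C = 1/(ωC) = 1080 Ω
Z = 2020 − j1080 Ω
|Z| = √(2020² + 1080²) = 2290 Ω
∠Z = arctan(-1080/2020) = -28.2°

-28.2°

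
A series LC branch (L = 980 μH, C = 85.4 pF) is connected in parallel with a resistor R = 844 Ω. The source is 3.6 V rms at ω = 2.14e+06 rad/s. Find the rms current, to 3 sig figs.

X_L = ωL = 2100 Ω
X_C = 1/(ωC) = 5470 Ω
Branch 1: Z₁ = R = 844 Ω
Branch 2 (series LC): Z₂ = j(X_L − X_C) = −j3370 Ω
Parallel: Z = Z₁Z₂/(Z₁+Z₂), |Z| = 819 Ω, ∠Z = -14.0°
I = V/|Z| = 3.6/819 = 4.40 mA

4.40 mA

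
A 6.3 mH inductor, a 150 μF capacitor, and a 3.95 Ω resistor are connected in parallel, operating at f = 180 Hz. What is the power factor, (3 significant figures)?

ω = 2πf = 1131 rad/s
X_L = ωL = 7.13 Ω
X_C = 1/(ωC) = 5.89 Ω
Parallel: admittances add. Y = 1/R + 1/(jωL) + jωC
Y = (0.253 + j0.0293) S
|Y| = 0.255 S → |Z| = 1/|Y| = 3.92 Ω, ∠Z = −∠Y = -6.60°
cos φ = cos(-6.60°) = 0.993

0.993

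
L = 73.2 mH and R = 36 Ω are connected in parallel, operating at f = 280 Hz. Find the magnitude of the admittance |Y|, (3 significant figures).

ω = 2πf = 1759 rad/s
X_L = ωL = 129 Ω
Parallel: admittances add. Y = 1/R + 1/(jωL)
Y = (0.0278 − j0.00777) S
|Y| = 0.0288 S → |Z| = 1/|Y| = 34.7 Ω, ∠Z = −∠Y = 15.6°

28.8 mS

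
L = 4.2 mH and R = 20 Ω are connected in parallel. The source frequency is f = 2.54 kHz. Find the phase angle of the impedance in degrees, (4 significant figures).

16.61°

ω = 2πf = 15960 rad/s
X_L = ωL = 67.03 Ω
Parallel: admittances add. Y = 1/R + 1/(jωL)
Y = (0.05000 − j0.01492) S
|Y| = 0.05218 S → |Z| = 1/|Y| = 19.17 Ω, ∠Z = −∠Y = 16.61°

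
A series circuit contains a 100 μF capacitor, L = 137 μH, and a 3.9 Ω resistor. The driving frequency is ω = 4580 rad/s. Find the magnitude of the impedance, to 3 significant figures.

4.20 Ω

X_L = ωL = 0.627 Ω
X_C = 1/(ωC) = 2.18 Ω
Net reactance X = X_L − X_C = -1.56 Ω
Z = 3.90 − j1.56 Ω
|Z| = √(3.90² + 1.56²) = 4.20 Ω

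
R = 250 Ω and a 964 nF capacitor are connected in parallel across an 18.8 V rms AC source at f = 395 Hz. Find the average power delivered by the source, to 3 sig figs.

ω = 2πf = 2482 rad/s
X_C = 1/(ωC) = 418 Ω
Parallel: admittances add. Y = 1/R + jωC
Y = (0.00400 + j0.00239) S
|Y| = 0.00466 S → |Z| = 1/|Y| = 215 Ω, ∠Z = −∠Y = -30.9°
I = V/|Z| = 87.6 mA
P = VI cos φ = 18.8 × 0.0876 × cos(-30.9°) = 1.41 W

1.41 W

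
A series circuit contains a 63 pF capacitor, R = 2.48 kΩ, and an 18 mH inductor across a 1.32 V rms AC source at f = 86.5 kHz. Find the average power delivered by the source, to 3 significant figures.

ω = 2πf = 543500 rad/s
X_L = ωL = 9780 Ω
X_C = 1/(ωC) = 29200 Ω
Net reactance X = X_L − X_C = -19400 Ω
Z = 2480 − j19400 Ω
|Z| = √(2480² + 19400²) = 19600 Ω
∠Z = arctan(-19400/2480) = -82.7°
I = V/|Z| = 67.4 μA
P = VI cos φ = 1.32 × 6.74e-05 × cos(-82.7°) = 11.3 μW

11.3 μW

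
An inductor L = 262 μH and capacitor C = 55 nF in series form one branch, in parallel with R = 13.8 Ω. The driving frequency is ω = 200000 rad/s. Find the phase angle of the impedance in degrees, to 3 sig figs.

-19.7°

X_L = ωL = 52.4 Ω
X_C = 1/(ωC) = 90.9 Ω
Branch 1: Z₁ = R = 13.8 Ω
Branch 2 (series LC): Z₂ = j(X_L − X_C) = −j38.5 Ω
Parallel: Z = Z₁Z₂/(Z₁+Z₂), |Z| = 13.0 Ω, ∠Z = -19.7°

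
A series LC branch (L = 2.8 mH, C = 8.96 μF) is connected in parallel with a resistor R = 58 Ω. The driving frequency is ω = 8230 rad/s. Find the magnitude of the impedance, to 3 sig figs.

X_L = ωL = 23.0 Ω
X_C = 1/(ωC) = 13.6 Ω
Branch 1: Z₁ = R = 58.0 Ω
Branch 2 (series LC): Z₂ = j(X_L − X_C) = j9.48 Ω
Parallel: Z = Z₁Z₂/(Z₁+Z₂), |Z| = 9.36 Ω, ∠Z = 80.7°

9.36 Ω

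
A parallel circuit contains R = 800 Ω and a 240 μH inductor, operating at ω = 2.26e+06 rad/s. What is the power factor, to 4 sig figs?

0.5612

X_L = ωL = 542.4 Ω
Parallel: admittances add. Y = 1/R + 1/(jωL)
Y = (0.001250 − j0.001844) S
|Y| = 0.002227 S → |Z| = 1/|Y| = 448.9 Ω, ∠Z = −∠Y = 55.86°
cos φ = cos(55.86°) = 0.5612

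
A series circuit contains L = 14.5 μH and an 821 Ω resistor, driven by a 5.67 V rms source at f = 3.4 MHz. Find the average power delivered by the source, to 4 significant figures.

34.28 mW

ω = 2πf = 2.136e+07 rad/s
X_L = ωL = 309.8 Ω
Z = 821.0 + j309.8 Ω
|Z| = √(821.0² + 309.8²) = 877.5 Ω
∠Z = arctan(309.8/821.0) = 20.67°
I = V/|Z| = 6.462 mA
P = VI cos φ = 5.67 × 0.006462 × cos(20.67°) = 34.28 mW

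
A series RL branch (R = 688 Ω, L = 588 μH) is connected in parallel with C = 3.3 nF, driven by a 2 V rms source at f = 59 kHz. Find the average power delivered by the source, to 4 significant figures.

ω = 2πf = 370700 rad/s
X_L = ωL = 218.0 Ω
X_C = 1/(ωC) = 817.4 Ω
Branch 1 (R+jX_L): Z₁ = 688.0 + j218.0 Ω, |Z₁| = 721.7 Ω
Branch 2 (−jX_C): Z₂ = −j817.4 Ω
Parallel: Z = Z₁Z₂/(Z₁+Z₂), |Z| = 646.5 Ω, ∠Z = -31.35°
I = V/|Z| = 3.094 mA
P = VI cos φ = 2 × 0.003094 × cos(-31.35°) = 5.284 mW

5.284 mW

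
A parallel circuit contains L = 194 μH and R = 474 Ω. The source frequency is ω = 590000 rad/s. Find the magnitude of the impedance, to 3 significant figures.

X_L = ωL = 114 Ω
Parallel: admittances add. Y = 1/R + 1/(jωL)
Y = (0.00211 − j0.00874) S
|Y| = 0.00899 S → |Z| = 1/|Y| = 111 Ω, ∠Z = −∠Y = 76.4°

111 Ω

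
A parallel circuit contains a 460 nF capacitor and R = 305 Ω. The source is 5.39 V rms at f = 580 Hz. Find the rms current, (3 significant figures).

ω = 2πf = 3644 rad/s
X_C = 1/(ωC) = 597 Ω
Parallel: admittances add. Y = 1/R + jωC
Y = (0.00328 + j0.00168) S
|Y| = 0.00368 S → |Z| = 1/|Y| = 272 Ω, ∠Z = −∠Y = -27.1°
I = V/|Z| = 5.39/272 = 19.8 mA

19.8 mA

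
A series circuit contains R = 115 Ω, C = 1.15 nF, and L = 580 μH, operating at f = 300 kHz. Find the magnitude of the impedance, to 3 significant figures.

642 Ω

ω = 2πf = 1.885e+06 rad/s
X_L = ωL = 1090 Ω
X_C = 1/(ωC) = 461 Ω
Net reactance X = X_L − X_C = 632 Ω
Z = 115 + j632 Ω
|Z| = √(115² + 632²) = 642 Ω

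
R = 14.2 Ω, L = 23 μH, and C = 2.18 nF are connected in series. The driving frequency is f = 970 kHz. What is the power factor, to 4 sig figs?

ω = 2πf = 6.095e+06 rad/s
X_L = ωL = 140.2 Ω
X_C = 1/(ωC) = 75.26 Ω
Net reactance X = X_L − X_C = 64.91 Ω
Z = 14.20 + j64.91 Ω
|Z| = √(14.20² + 64.91²) = 66.45 Ω
∠Z = arctan(64.91/14.20) = 77.66°
cos φ = cos(77.66°) = 0.2137

0.2137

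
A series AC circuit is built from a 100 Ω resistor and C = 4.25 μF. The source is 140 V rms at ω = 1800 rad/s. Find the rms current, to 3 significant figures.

X_C = 1/(ωC) = 131 Ω
Z = 100 − j131 Ω
|Z| = √(100² + 131²) = 165 Ω
I = V/|Z| = 140/165 = 851 mA

851 mA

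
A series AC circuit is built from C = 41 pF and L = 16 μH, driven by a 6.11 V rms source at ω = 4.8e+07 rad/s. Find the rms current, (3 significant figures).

X_L = ωL = 768 Ω
X_C = 1/(ωC) = 508 Ω
Net reactance X = X_L − X_C = 260 Ω
Z = j260 Ω
|Z| = √(0² + 260²) = 260 Ω
I = V/|Z| = 6.11/260 = 23.5 mA

23.5 mA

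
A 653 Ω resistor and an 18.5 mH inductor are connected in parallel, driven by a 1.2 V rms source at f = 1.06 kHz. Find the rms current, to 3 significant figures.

ω = 2πf = 6660 rad/s
X_L = ωL = 123 Ω
Parallel: admittances add. Y = 1/R + 1/(jωL)
Y = (0.00153 − j0.00812) S
|Y| = 0.00826 S → |Z| = 1/|Y| = 121 Ω, ∠Z = −∠Y = 79.3°
I = V/|Z| = 1.2/121 = 9.91 mA

9.91 mA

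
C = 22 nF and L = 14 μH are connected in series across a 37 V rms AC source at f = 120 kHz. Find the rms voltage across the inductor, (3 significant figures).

ω = 2πf = 754000 rad/s
X_L = ωL = 10.6 Ω
X_C = 1/(ωC) = 60.3 Ω
Net reactance X = X_L − X_C = -49.7 Ω
Z = − j49.7 Ω
|Z| = √(0² + 49.7²) = 49.7 Ω
I = V/|Z| = 744 mA
V_L = I·|Z_L| = 0.744 × 10.6 = 7.85 V

7.85 V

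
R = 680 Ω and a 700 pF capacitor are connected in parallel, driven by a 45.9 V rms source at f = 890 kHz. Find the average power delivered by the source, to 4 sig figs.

ω = 2πf = 5.592e+06 rad/s
X_C = 1/(ωC) = 255.5 Ω
Parallel: admittances add. Y = 1/R + jωC
Y = (0.001471 + j0.003914) S
|Y| = 0.004182 S → |Z| = 1/|Y| = 239.1 Ω, ∠Z = −∠Y = -69.41°
I = V/|Z| = 191.9 mA
P = VI cos φ = 45.9 × 0.1919 × cos(-69.41°) = 3.098 W

3.098 W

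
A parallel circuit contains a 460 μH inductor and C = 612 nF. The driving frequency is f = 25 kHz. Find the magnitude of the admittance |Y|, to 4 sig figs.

ω = 2πf = 157100 rad/s
X_L = ωL = 72.26 Ω
X_C = 1/(ωC) = 10.40 Ω
Parallel: admittances add. Y = 1/(jωL) + jωC
Y = (0 + j0.08229) S
|Y| = 0.08229 S → |Z| = 1/|Y| = 12.15 Ω, ∠Z = −∠Y = -90.00°

82.29 mS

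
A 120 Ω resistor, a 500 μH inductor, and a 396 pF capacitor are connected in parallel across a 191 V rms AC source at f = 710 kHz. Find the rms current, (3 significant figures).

ω = 2πf = 4.461e+06 rad/s
X_L = ωL = 2230 Ω
X_C = 1/(ωC) = 566 Ω
Parallel: admittances add. Y = 1/R + 1/(jωL) + jωC
Y = (0.00833 + j0.00132) S
|Y| = 0.00844 S → |Z| = 1/|Y| = 119 Ω, ∠Z = −∠Y = -8.99°
I = V/|Z| = 191/119 = 1.61 A

1.61 A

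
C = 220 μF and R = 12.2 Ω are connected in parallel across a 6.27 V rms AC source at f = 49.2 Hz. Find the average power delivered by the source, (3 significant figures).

ω = 2πf = 309.1 rad/s
X_C = 1/(ωC) = 14.7 Ω
Parallel: admittances add. Y = 1/R + jωC
Y = (0.0820 + j0.0680) S
|Y| = 0.107 S → |Z| = 1/|Y| = 9.39 Ω, ∠Z = −∠Y = -39.7°
I = V/|Z| = 668 mA
P = VI cos φ = 6.27 × 0.668 × cos(-39.7°) = 3.22 W

3.22 W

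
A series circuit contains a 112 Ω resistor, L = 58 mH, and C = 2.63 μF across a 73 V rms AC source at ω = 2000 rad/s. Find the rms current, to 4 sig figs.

543.6 mA

X_L = ωL = 116.0 Ω
X_C = 1/(ωC) = 190.1 Ω
Net reactance X = X_L − X_C = -74.11 Ω
Z = 112.0 − j74.11 Ω
|Z| = √(112.0² + 74.11²) = 134.3 Ω
I = V/|Z| = 73/134.3 = 543.6 mA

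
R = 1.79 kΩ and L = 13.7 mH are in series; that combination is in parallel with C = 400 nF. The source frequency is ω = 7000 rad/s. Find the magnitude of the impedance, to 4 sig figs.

353.9 Ω

X_L = ωL = 95.90 Ω
X_C = 1/(ωC) = 357.1 Ω
Branch 1 (R+jX_L): Z₁ = 1790 + j95.90 Ω, |Z₁| = 1793 Ω
Branch 2 (−jX_C): Z₂ = −j357.1 Ω
Parallel: Z = Z₁Z₂/(Z₁+Z₂), |Z| = 353.9 Ω, ∠Z = -78.63°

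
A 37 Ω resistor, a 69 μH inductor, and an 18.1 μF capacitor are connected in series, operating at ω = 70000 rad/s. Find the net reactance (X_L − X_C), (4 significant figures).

X_L = ωL = 4.830 Ω
X_C = 1/(ωC) = 0.7893 Ω
X = 4.830 − 0.7893 = 4.041 Ω

4.041 Ω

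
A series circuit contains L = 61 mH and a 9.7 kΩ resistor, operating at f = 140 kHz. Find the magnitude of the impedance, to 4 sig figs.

ω = 2πf = 879600 rad/s
X_L = ωL = 53660 Ω
Z = 9700 + j53660 Ω
|Z| = √(9700² + 53660²) = 54530 Ω

54530 Ω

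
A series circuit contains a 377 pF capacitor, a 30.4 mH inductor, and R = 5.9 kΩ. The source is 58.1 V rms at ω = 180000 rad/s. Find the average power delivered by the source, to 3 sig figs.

X_L = ωL = 5470 Ω
X_C = 1/(ωC) = 14700 Ω
Net reactance X = X_L − X_C = -9260 Ω
Z = 5900 − j9260 Ω
|Z| = √(5900² + 9260²) = 11000 Ω
∠Z = arctan(-9260/5900) = -57.5°
I = V/|Z| = 5.29 mA
P = VI cos φ = 58.1 × 0.00529 × cos(-57.5°) = 165 mW

165 mW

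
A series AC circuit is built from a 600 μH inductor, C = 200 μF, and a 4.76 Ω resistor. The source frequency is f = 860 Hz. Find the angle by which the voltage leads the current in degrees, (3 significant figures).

26.0°

ω = 2πf = 5404 rad/s
X_L = ωL = 3.24 Ω
X_C = 1/(ωC) = 0.925 Ω
Net reactance X = X_L − X_C = 2.32 Ω
Z = 4.76 + j2.32 Ω
|Z| = √(4.76² + 2.32²) = 5.29 Ω
∠Z = arctan(2.32/4.76) = 26.0°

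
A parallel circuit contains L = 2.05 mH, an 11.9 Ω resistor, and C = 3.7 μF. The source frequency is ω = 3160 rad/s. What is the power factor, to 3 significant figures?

X_L = ωL = 6.48 Ω
X_C = 1/(ωC) = 85.5 Ω
Parallel: admittances add. Y = 1/R + 1/(jωL) + jωC
Y = (0.0840 − j0.143) S
|Y| = 0.166 S → |Z| = 1/|Y| = 6.04 Ω, ∠Z = −∠Y = 59.5°
cos φ = cos(59.5°) = 0.507

0.507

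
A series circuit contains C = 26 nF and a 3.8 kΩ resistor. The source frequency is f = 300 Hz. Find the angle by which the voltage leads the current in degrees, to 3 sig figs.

-79.5°

ω = 2πf = 1885 rad/s
X_C = 1/(ωC) = 20400 Ω
Z = 3800 − j20400 Ω
|Z| = √(3800² + 20400²) = 20800 Ω
∠Z = arctan(-20400/3800) = -79.5°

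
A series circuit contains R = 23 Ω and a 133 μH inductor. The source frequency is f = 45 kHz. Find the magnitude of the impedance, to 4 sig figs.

ω = 2πf = 282700 rad/s
X_L = ωL = 37.60 Ω
Z = 23.00 + j37.60 Ω
|Z| = √(23.00² + 37.60²) = 44.08 Ω

44.08 Ω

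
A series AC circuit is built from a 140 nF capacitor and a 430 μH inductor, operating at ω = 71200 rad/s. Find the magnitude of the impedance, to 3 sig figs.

X_L = ωL = 30.6 Ω
X_C = 1/(ωC) = 100 Ω
Net reactance X = X_L − X_C = -69.7 Ω
Z = − j69.7 Ω
|Z| = √(0² + 69.7²) = 69.7 Ω

69.7 Ω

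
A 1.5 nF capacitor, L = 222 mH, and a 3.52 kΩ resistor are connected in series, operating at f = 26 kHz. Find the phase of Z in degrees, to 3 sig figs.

ω = 2πf = 163400 rad/s
X_L = ωL = 36300 Ω
X_C = 1/(ωC) = 4080 Ω
Net reactance X = X_L − X_C = 32200 Ω
Z = 3520 + j32200 Ω
|Z| = √(3520² + 32200²) = 32400 Ω
∠Z = arctan(32200/3520) = 83.8°

83.8°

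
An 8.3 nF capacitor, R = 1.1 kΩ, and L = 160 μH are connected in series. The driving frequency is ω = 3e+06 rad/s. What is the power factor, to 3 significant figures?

0.929

X_L = ωL = 480 Ω
X_C = 1/(ωC) = 40.2 Ω
Net reactance X = X_L − X_C = 440 Ω
Z = 1100 + j440 Ω
|Z| = √(1100² + 440²) = 1180 Ω
∠Z = arctan(440/1100) = 21.8°
cos φ = cos(21.8°) = 0.929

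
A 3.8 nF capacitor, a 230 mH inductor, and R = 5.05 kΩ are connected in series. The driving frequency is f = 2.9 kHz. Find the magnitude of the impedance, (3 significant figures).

11400 Ω

ω = 2πf = 18220 rad/s
X_L = ωL = 4190 Ω
X_C = 1/(ωC) = 14400 Ω
Net reactance X = X_L − X_C = -10300 Ω
Z = 5050 − j10300 Ω
|Z| = √(5050² + 10300²) = 11400 Ω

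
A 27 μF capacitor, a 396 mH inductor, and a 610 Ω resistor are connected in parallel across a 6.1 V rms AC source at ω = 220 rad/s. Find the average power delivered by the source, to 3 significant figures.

X_L = ωL = 87.1 Ω
X_C = 1/(ωC) = 168 Ω
Parallel: admittances add. Y = 1/R + 1/(jωL) + jωC
Y = (0.00164 − j0.00554) S
|Y| = 0.00578 S → |Z| = 1/|Y| = 173 Ω, ∠Z = −∠Y = 73.5°
I = V/|Z| = 35.2 mA
P = VI cos φ = 6.1 × 0.0352 × cos(73.5°) = 61.0 mW

61.0 mW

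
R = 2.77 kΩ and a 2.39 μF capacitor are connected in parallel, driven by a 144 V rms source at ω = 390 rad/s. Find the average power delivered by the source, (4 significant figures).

X_C = 1/(ωC) = 1073 Ω
Parallel: admittances add. Y = 1/R + jωC
Y = (0.0003610 + j0.0009321) S
|Y| = 0.0009996 S → |Z| = 1/|Y| = 1000 Ω, ∠Z = −∠Y = -68.83°
I = V/|Z| = 143.9 mA
P = VI cos φ = 144 × 0.1439 × cos(-68.83°) = 7.486 W

7.486 W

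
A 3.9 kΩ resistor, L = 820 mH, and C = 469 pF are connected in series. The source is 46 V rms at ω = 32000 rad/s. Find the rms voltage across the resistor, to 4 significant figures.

X_L = ωL = 26240 Ω
X_C = 1/(ωC) = 66630 Ω
Net reactance X = X_L − X_C = -40390 Ω
Z = 3900 − j40390 Ω
|Z| = √(3900² + 40390²) = 40580 Ω
I = V/|Z| = 1.134 mA
V_R = I·|Z_R| = 0.001134 × 3900 = 4.421 V

4.421 V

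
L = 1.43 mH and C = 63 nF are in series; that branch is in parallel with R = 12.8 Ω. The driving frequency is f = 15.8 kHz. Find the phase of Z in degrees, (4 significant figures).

-35.53°

ω = 2πf = 99270 rad/s
X_L = ωL = 142.0 Ω
X_C = 1/(ωC) = 159.9 Ω
Branch 1: Z₁ = R = 12.80 Ω
Branch 2 (series LC): Z₂ = j(X_L − X_C) = −j17.93 Ω
Parallel: Z = Z₁Z₂/(Z₁+Z₂), |Z| = 10.42 Ω, ∠Z = -35.53°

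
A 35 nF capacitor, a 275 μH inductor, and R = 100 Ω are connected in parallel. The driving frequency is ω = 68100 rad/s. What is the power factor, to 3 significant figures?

0.192

X_L = ωL = 18.7 Ω
X_C = 1/(ωC) = 420 Ω
Parallel: admittances add. Y = 1/R + 1/(jωL) + jωC
Y = (0.0100 − j0.0510) S
|Y| = 0.0520 S → |Z| = 1/|Y| = 19.2 Ω, ∠Z = −∠Y = 78.9°
cos φ = cos(78.9°) = 0.192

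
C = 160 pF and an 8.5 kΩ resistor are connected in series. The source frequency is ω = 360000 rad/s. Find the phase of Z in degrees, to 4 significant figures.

X_C = 1/(ωC) = 17360 Ω
Z = 8500 − j17360 Ω
|Z| = √(8500² + 17360²) = 19330 Ω
∠Z = arctan(-17360/8500) = -63.91°

-63.91°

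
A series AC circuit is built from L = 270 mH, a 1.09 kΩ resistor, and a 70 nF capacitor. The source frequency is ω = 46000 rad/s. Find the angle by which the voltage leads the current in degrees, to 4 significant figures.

84.86°

X_L = ωL = 12420 Ω
X_C = 1/(ωC) = 310.6 Ω
Net reactance X = X_L − X_C = 12110 Ω
Z = 1090 + j12110 Ω
|Z| = √(1090² + 12110²) = 12160 Ω
∠Z = arctan(12110/1090) = 84.86°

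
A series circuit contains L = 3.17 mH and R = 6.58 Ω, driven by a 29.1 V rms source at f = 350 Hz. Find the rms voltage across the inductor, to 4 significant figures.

ω = 2πf = 2199 rad/s
X_L = ωL = 6.971 Ω
Z = 6.580 + j6.971 Ω
|Z| = √(6.580² + 6.971²) = 9.586 Ω
I = V/|Z| = 3.036 A
V_L = I·|Z_L| = 3.036 × 6.971 = 21.16 V

21.16 V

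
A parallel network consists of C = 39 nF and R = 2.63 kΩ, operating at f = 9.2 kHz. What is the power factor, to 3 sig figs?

ω = 2πf = 57810 rad/s
X_C = 1/(ωC) = 444 Ω
Parallel: admittances add. Y = 1/R + jωC
Y = (0.000380 + j0.00225) S
|Y| = 0.00229 S → |Z| = 1/|Y| = 437 Ω, ∠Z = −∠Y = -80.4°
cos φ = cos(-80.4°) = 0.166

0.166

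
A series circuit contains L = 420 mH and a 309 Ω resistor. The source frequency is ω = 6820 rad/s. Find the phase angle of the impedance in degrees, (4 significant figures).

X_L = ωL = 2864 Ω
Z = 309.0 + j2864 Ω
|Z| = √(309.0² + 2864²) = 2881 Ω
∠Z = arctan(2864/309.0) = 83.84°

83.84°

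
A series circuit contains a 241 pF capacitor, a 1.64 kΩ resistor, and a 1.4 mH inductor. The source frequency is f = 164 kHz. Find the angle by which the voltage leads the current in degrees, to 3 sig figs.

ω = 2πf = 1.03e+06 rad/s
X_L = ωL = 1440 Ω
X_C = 1/(ωC) = 4030 Ω
Net reactance X = X_L − X_C = -2580 Ω
Z = 1640 − j2580 Ω
|Z| = √(1640² + 2580²) = 3060 Ω
∠Z = arctan(-2580/1640) = -57.6°

-57.6°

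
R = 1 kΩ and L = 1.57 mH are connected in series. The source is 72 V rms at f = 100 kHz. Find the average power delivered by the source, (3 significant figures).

ω = 2πf = 628300 rad/s
X_L = ωL = 986 Ω
Z = 1000 + j986 Ω
|Z| = √(1000² + 986²) = 1400 Ω
∠Z = arctan(986/1000) = 44.6°
I = V/|Z| = 51.3 mA
P = VI cos φ = 72 × 0.0513 × cos(44.6°) = 2.63 W

2.63 W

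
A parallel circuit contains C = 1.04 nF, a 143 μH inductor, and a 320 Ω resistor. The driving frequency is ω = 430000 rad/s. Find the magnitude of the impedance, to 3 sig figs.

X_L = ωL = 61.5 Ω
X_C = 1/(ωC) = 2240 Ω
Parallel: admittances add. Y = 1/R + 1/(jωL) + jωC
Y = (0.00313 − j0.0158) S
|Y| = 0.0161 S → |Z| = 1/|Y| = 62.0 Ω, ∠Z = −∠Y = 78.8°

62.0 Ω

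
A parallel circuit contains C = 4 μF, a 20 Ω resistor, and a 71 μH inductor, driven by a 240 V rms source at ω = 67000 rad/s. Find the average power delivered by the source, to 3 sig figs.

2.88 kW

X_L = ωL = 4.76 Ω
X_C = 1/(ωC) = 3.73 Ω
Parallel: admittances add. Y = 1/R + 1/(jωL) + jωC
Y = (0.0500 + j0.0578) S
|Y| = 0.0764 S → |Z| = 1/|Y| = 13.1 Ω, ∠Z = −∠Y = -49.1°
I = V/|Z| = 18.3 A
P = VI cos φ = 240 × 18.3 × cos(-49.1°) = 2.88 kW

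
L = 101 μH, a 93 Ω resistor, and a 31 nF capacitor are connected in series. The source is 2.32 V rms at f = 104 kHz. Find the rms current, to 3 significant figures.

ω = 2πf = 653500 rad/s
X_L = ωL = 66.0 Ω
X_C = 1/(ωC) = 49.4 Ω
Net reactance X = X_L − X_C = 16.6 Ω
Z = 93.0 + j16.6 Ω
|Z| = √(93.0² + 16.6²) = 94.5 Ω
I = V/|Z| = 2.32/94.5 = 24.6 mA

24.6 mA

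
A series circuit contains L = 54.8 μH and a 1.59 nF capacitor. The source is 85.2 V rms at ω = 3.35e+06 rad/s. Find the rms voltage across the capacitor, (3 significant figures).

X_L = ωL = 184 Ω
X_C = 1/(ωC) = 188 Ω
Net reactance X = X_L − X_C = -4.16 Ω
Z = − j4.16 Ω
|Z| = √(0² + 4.16²) = 4.16 Ω
I = V/|Z| = 20.5 A
V_C = I·|Z_C| = 20.5 × 188 = 3840 V

3840 V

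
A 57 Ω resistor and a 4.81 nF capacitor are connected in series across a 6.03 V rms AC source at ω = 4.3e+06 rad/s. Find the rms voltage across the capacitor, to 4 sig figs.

X_C = 1/(ωC) = 48.35 Ω
Z = 57.00 − j48.35 Ω
|Z| = √(57.00² + 48.35²) = 74.74 Ω
I = V/|Z| = 80.68 mA
V_C = I·|Z_C| = 0.08068 × 48.35 = 3.901 V

3.901 V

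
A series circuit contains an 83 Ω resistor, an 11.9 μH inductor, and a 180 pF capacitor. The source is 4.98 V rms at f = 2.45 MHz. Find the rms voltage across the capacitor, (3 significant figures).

9.16 V

ω = 2πf = 1.539e+07 rad/s
X_L = ωL = 183 Ω
X_C = 1/(ωC) = 361 Ω
Net reactance X = X_L − X_C = -178 Ω
Z = 83.0 − j178 Ω
|Z| = √(83.0² + 178²) = 196 Ω
I = V/|Z| = 25.4 mA
V_C = I·|Z_C| = 0.0254 × 361 = 9.16 V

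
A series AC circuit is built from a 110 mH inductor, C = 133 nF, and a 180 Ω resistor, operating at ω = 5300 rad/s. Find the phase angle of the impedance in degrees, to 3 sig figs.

-77.8°

X_L = ωL = 583 Ω
X_C = 1/(ωC) = 1420 Ω
Net reactance X = X_L − X_C = -836 Ω
Z = 180 − j836 Ω
|Z| = √(180² + 836²) = 855 Ω
∠Z = arctan(-836/180) = -77.8°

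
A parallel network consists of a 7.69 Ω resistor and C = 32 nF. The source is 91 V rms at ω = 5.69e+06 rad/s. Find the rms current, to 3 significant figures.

20.4 A

X_C = 1/(ωC) = 5.49 Ω
Parallel: admittances add. Y = 1/R + jωC
Y = (0.130 + j0.182) S
|Y| = 0.224 S → |Z| = 1/|Y| = 4.47 Ω, ∠Z = −∠Y = -54.5°
I = V/|Z| = 91/4.47 = 20.4 A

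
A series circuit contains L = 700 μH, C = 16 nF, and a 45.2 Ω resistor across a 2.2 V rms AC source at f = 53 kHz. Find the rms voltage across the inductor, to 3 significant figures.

8.00 V

ω = 2πf = 333000 rad/s
X_L = ωL = 233 Ω
X_C = 1/(ωC) = 188 Ω
Net reactance X = X_L − X_C = 45.4 Ω
Z = 45.2 + j45.4 Ω
|Z| = √(45.2² + 45.4²) = 64.1 Ω
I = V/|Z| = 34.3 mA
V_L = I·|Z_L| = 0.0343 × 233 = 8.00 V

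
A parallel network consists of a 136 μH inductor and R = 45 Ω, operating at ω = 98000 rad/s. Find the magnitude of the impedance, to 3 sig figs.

12.8 Ω

X_L = ωL = 13.3 Ω
Parallel: admittances add. Y = 1/R + 1/(jωL)
Y = (0.0222 − j0.0750) S
|Y| = 0.0783 S → |Z| = 1/|Y| = 12.8 Ω, ∠Z = −∠Y = 73.5°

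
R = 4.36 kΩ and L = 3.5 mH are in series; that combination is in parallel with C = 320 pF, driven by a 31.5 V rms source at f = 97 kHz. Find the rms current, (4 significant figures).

ω = 2πf = 609500 rad/s
X_L = ωL = 2133 Ω
X_C = 1/(ωC) = 5127 Ω
Branch 1 (R+jX_L): Z₁ = 4360 + j2133 Ω, |Z₁| = 4854 Ω
Branch 2 (−jX_C): Z₂ = −j5127 Ω
Parallel: Z = Z₁Z₂/(Z₁+Z₂), |Z| = 4705 Ω, ∠Z = -29.45°
I = V/|Z| = 31.5/4705 = 6.694 mA

6.694 mA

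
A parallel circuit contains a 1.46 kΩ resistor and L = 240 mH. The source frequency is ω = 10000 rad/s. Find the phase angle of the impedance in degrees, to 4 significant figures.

X_L = ωL = 2400 Ω
Parallel: admittances add. Y = 1/R + 1/(jωL)
Y = (0.0006849 − j0.0004167) S
|Y| = 0.0008017 S → |Z| = 1/|Y| = 1247 Ω, ∠Z = −∠Y = 31.31°

31.31°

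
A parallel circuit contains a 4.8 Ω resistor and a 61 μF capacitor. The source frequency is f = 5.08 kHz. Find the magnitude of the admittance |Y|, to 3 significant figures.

1.96 S

ω = 2πf = 31920 rad/s
X_C = 1/(ωC) = 0.514 Ω
Parallel: admittances add. Y = 1/R + jωC
Y = (0.208 + j1.95) S
|Y| = 1.96 S → |Z| = 1/|Y| = 0.511 Ω, ∠Z = −∠Y = -83.9°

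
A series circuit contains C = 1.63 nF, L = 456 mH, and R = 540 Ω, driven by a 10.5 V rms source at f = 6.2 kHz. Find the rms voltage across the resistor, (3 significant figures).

2.72 V

ω = 2πf = 38960 rad/s
X_L = ωL = 17800 Ω
X_C = 1/(ωC) = 15700 Ω
Net reactance X = X_L − X_C = 2020 Ω
Z = 540 + j2020 Ω
|Z| = √(540² + 2020²) = 2090 Ω
I = V/|Z| = 5.03 mA
V_R = I·|Z_R| = 0.00503 × 540 = 2.72 V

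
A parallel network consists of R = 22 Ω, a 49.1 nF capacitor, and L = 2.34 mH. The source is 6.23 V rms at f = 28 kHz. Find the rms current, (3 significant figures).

286 mA

ω = 2πf = 175900 rad/s
X_L = ωL = 412 Ω
X_C = 1/(ωC) = 116 Ω
Parallel: admittances add. Y = 1/R + 1/(jωL) + jωC
Y = (0.0455 + j0.00621) S
|Y| = 0.0459 S → |Z| = 1/|Y| = 21.8 Ω, ∠Z = −∠Y = -7.78°
I = V/|Z| = 6.23/21.8 = 286 mA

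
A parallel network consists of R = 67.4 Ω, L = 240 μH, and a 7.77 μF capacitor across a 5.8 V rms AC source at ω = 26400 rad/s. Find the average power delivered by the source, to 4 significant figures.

499.1 mW

X_L = ωL = 6.336 Ω
X_C = 1/(ωC) = 4.875 Ω
Parallel: admittances add. Y = 1/R + 1/(jωL) + jωC
Y = (0.01484 + j0.04730) S
|Y| = 0.04957 S → |Z| = 1/|Y| = 20.17 Ω, ∠Z = −∠Y = -72.58°
I = V/|Z| = 287.5 mA
P = VI cos φ = 5.8 × 0.2875 × cos(-72.58°) = 499.1 mW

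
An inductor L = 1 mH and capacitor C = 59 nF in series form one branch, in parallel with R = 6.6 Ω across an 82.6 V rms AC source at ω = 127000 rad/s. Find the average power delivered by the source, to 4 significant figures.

X_L = ωL = 127.0 Ω
X_C = 1/(ωC) = 133.5 Ω
Branch 1: Z₁ = R = 6.600 Ω
Branch 2 (series LC): Z₂ = j(X_L − X_C) = −j6.458 Ω
Parallel: Z = Z₁Z₂/(Z₁+Z₂), |Z| = 4.616 Ω, ∠Z = -45.62°
I = V/|Z| = 17.89 A
P = VI cos φ = 82.6 × 17.89 × cos(-45.62°) = 1.034 kW

1.034 kW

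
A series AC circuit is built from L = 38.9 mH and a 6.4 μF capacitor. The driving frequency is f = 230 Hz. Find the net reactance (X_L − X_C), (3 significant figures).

ω = 2πf = 1445 rad/s
X_L = ωL = 56.2 Ω
X_C = 1/(ωC) = 108 Ω
X = 56.2 − 108 = -51.9 Ω

-51.9 Ω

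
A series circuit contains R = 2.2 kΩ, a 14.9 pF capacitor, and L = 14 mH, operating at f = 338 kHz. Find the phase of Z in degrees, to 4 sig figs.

ω = 2πf = 2.124e+06 rad/s
X_L = ωL = 29730 Ω
X_C = 1/(ωC) = 31600 Ω
Net reactance X = X_L − X_C = -1870 Ω
Z = 2200 − j1870 Ω
|Z| = √(2200² + 1870²) = 2887 Ω
∠Z = arctan(-1870/2200) = -40.37°

-40.37°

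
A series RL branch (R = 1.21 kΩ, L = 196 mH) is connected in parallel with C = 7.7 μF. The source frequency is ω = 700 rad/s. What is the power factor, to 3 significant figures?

0.152

X_L = ωL = 137 Ω
X_C = 1/(ωC) = 186 Ω
Branch 1 (R+jX_L): Z₁ = 1210 + j137 Ω, |Z₁| = 1220 Ω
Branch 2 (−jX_C): Z₂ = −j186 Ω
Parallel: Z = Z₁Z₂/(Z₁+Z₂), |Z| = 187 Ω, ∠Z = -81.2°
cos φ = cos(-81.2°) = 0.152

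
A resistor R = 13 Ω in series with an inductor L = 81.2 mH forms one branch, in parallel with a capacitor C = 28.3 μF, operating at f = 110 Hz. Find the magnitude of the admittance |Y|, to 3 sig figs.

ω = 2πf = 691.2 rad/s
X_L = ωL = 56.1 Ω
X_C = 1/(ωC) = 51.1 Ω
Branch 1 (R+jX_L): Z₁ = 13.0 + j56.1 Ω, |Z₁| = 57.6 Ω
Branch 2 (−jX_C): Z₂ = −j51.1 Ω
Parallel: Z = Z₁Z₂/(Z₁+Z₂), |Z| = 211 Ω, ∠Z = -34.1°
|Y| = 1/|Z| = 4.73 mS

4.73 mS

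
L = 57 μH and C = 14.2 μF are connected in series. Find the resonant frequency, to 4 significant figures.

5.594 kHz

ω₀ = 1/√(LC) = 1/√(5.7e-05 × 1.42e-05) = 35150 rad/s
f₀ = ω₀/(2π) = 5.594 kHz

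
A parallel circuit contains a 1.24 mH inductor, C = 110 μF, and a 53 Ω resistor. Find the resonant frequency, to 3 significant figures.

ω₀ = 1/√(LC) = 1/√(0.00124 × 0.00011) = 2708 rad/s
f₀ = ω₀/(2π) = 431 Hz

431 Hz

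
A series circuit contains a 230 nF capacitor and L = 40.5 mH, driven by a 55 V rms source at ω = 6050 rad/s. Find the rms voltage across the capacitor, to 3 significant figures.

83.5 V

X_L = ωL = 245 Ω
X_C = 1/(ωC) = 719 Ω
Net reactance X = X_L − X_C = -474 Ω
Z = − j474 Ω
|Z| = √(0² + 474²) = 474 Ω
I = V/|Z| = 116 mA
V_C = I·|Z_C| = 0.116 × 719 = 83.5 V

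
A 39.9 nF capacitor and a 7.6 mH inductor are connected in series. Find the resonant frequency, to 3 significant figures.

ω₀ = 1/√(LC) = 1/√(0.0076 × 3.99e-08) = 57430 rad/s
f₀ = ω₀/(2π) = 9.14 kHz

9.14 kHz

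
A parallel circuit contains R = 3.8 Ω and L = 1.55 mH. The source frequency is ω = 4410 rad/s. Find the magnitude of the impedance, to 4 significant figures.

X_L = ωL = 6.835 Ω
Parallel: admittances add. Y = 1/R + 1/(jωL)
Y = (0.2632 − j0.1463) S
|Y| = 0.3011 S → |Z| = 1/|Y| = 3.321 Ω, ∠Z = −∠Y = 29.07°

3.321 Ω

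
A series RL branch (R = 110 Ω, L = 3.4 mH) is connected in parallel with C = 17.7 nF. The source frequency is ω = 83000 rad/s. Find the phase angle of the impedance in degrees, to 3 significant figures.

53.3°

X_L = ωL = 282 Ω
X_C = 1/(ωC) = 681 Ω
Branch 1 (R+jX_L): Z₁ = 110 + j282 Ω, |Z₁| = 303 Ω
Branch 2 (−jX_C): Z₂ = −j681 Ω
Parallel: Z = Z₁Z₂/(Z₁+Z₂), |Z| = 499 Ω, ∠Z = 53.3°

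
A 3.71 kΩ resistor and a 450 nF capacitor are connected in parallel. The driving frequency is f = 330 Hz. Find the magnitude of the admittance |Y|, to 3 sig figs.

971 μS

ω = 2πf = 2073 rad/s
X_C = 1/(ωC) = 1070 Ω
Parallel: admittances add. Y = 1/R + jωC
Y = (0.000270 + j0.000933) S
|Y| = 0.000971 S → |Z| = 1/|Y| = 1030 Ω, ∠Z = −∠Y = -73.9°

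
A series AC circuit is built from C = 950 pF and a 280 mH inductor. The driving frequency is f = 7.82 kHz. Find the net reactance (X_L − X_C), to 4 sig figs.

ω = 2πf = 49130 rad/s
X_L = ωL = 13760 Ω
X_C = 1/(ωC) = 21420 Ω
X = 13760 − 21420 = -7666 Ω

-7666 Ω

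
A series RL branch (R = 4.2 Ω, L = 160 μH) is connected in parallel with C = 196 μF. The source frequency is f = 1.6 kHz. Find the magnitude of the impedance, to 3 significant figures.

ω = 2πf = 10050 rad/s
X_L = ωL = 1.61 Ω
X_C = 1/(ωC) = 0.508 Ω
Branch 1 (R+jX_L): Z₁ = 4.20 + j1.61 Ω, |Z₁| = 4.50 Ω
Branch 2 (−jX_C): Z₂ = −j0.508 Ω
Parallel: Z = Z₁Z₂/(Z₁+Z₂), |Z| = 0.526 Ω, ∠Z = -83.7°

0.526 Ω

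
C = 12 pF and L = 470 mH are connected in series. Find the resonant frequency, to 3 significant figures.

67.0 kHz

ω₀ = 1/√(LC) = 1/√(0.47 × 1.2e-11) = 421100 rad/s
f₀ = ω₀/(2π) = 67.0 kHz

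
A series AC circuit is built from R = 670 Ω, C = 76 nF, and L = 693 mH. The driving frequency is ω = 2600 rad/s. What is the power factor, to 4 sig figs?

0.2014

X_L = ωL = 1802 Ω
X_C = 1/(ωC) = 5061 Ω
Net reactance X = X_L − X_C = -3259 Ω
Z = 670.0 − j3259 Ω
|Z| = √(670.0² + 3259²) = 3327 Ω
∠Z = arctan(-3259/670.0) = -78.38°
cos φ = cos(-78.38°) = 0.2014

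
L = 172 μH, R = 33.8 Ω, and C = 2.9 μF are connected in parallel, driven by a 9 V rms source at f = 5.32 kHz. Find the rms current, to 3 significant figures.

742 mA

ω = 2πf = 33430 rad/s
X_L = ωL = 5.75 Ω
X_C = 1/(ωC) = 10.3 Ω
Parallel: admittances add. Y = 1/R + 1/(jωL) + jωC
Y = (0.0296 − j0.0770) S
|Y| = 0.0825 S → |Z| = 1/|Y| = 12.1 Ω, ∠Z = −∠Y = 69.0°
I = V/|Z| = 9/12.1 = 742 mA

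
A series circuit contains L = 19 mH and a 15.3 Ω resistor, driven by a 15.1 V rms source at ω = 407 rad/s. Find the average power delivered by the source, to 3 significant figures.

X_L = ωL = 7.73 Ω
Z = 15.3 + j7.73 Ω
|Z| = √(15.3² + 7.73²) = 17.1 Ω
∠Z = arctan(7.73/15.3) = 26.8°
I = V/|Z| = 881 mA
P = VI cos φ = 15.1 × 0.881 × cos(26.8°) = 11.9 W

11.9 W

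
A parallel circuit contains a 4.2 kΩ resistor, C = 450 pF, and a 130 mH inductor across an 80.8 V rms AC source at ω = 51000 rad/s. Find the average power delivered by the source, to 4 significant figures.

X_L = ωL = 6630 Ω
X_C = 1/(ωC) = 43570 Ω
Parallel: admittances add. Y = 1/R + 1/(jωL) + jωC
Y = (0.0002381 − j0.0001279) S
|Y| = 0.0002703 S → |Z| = 1/|Y| = 3700 Ω, ∠Z = −∠Y = 28.24°
I = V/|Z| = 21.84 mA
P = VI cos φ = 80.8 × 0.02184 × cos(28.24°) = 1.554 W

1.554 W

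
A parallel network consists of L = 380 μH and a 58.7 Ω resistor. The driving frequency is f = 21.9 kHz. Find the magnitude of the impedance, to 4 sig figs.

ω = 2πf = 137600 rad/s
X_L = ωL = 52.29 Ω
Parallel: admittances add. Y = 1/R + 1/(jωL)
Y = (0.01704 − j0.01912) S
|Y| = 0.02561 S → |Z| = 1/|Y| = 39.04 Ω, ∠Z = −∠Y = 48.31°

39.04 Ω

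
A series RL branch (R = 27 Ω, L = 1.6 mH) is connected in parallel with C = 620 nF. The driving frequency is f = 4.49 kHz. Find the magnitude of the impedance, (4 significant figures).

101.7 Ω

ω = 2πf = 28210 rad/s
X_L = ωL = 45.14 Ω
X_C = 1/(ωC) = 57.17 Ω
Branch 1 (R+jX_L): Z₁ = 27.00 + j45.14 Ω, |Z₁| = 52.60 Ω
Branch 2 (−jX_C): Z₂ = −j57.17 Ω
Parallel: Z = Z₁Z₂/(Z₁+Z₂), |Z| = 101.7 Ω, ∠Z = -6.864°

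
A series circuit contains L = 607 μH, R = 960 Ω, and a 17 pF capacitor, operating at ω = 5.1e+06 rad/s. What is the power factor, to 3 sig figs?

X_L = ωL = 3100 Ω
X_C = 1/(ωC) = 11500 Ω
Net reactance X = X_L − X_C = -8440 Ω
Z = 960 − j8440 Ω
|Z| = √(960² + 8440²) = 8490 Ω
∠Z = arctan(-8440/960) = -83.5°
cos φ = cos(-83.5°) = 0.113

0.113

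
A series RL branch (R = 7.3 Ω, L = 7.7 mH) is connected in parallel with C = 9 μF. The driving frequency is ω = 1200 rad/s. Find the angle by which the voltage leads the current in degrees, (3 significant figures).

X_L = ωL = 9.24 Ω
X_C = 1/(ωC) = 92.6 Ω
Branch 1 (R+jX_L): Z₁ = 7.30 + j9.24 Ω, |Z₁| = 11.8 Ω
Branch 2 (−jX_C): Z₂ = −j92.6 Ω
Parallel: Z = Z₁Z₂/(Z₁+Z₂), |Z| = 13.0 Ω, ∠Z = 46.7°

46.7°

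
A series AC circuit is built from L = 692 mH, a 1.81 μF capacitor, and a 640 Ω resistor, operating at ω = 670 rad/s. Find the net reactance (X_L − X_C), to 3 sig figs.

X_L = ωL = 464 Ω
X_C = 1/(ωC) = 825 Ω
X = 464 − 825 = -361 Ω

-361 Ω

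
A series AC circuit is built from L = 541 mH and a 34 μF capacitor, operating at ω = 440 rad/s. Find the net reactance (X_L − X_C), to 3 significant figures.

171 Ω

X_L = ωL = 238 Ω
X_C = 1/(ωC) = 66.8 Ω
X = 238 − 66.8 = 171 Ω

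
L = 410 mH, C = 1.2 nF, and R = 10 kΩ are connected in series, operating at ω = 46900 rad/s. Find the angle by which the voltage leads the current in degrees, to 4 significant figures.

8.310°

X_L = ωL = 19230 Ω
X_C = 1/(ωC) = 17770 Ω
Net reactance X = X_L − X_C = 1461 Ω
Z = 10000 + j1461 Ω
|Z| = √(10000² + 1461²) = 10110 Ω
∠Z = arctan(1461/10000) = 8.310°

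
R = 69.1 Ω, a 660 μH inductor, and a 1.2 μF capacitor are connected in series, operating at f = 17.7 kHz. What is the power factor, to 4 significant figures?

ω = 2πf = 111200 rad/s
X_L = ωL = 73.40 Ω
X_C = 1/(ωC) = 7.493 Ω
Net reactance X = X_L − X_C = 65.91 Ω
Z = 69.10 + j65.91 Ω
|Z| = √(69.10² + 65.91²) = 95.49 Ω
∠Z = arctan(65.91/69.10) = 43.65°
cos φ = cos(43.65°) = 0.7236

0.7236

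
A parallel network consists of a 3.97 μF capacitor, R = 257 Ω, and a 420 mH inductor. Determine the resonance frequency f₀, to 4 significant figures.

123.3 Hz

ω₀ = 1/√(LC) = 1/√(0.42 × 3.97e-06) = 774.4 rad/s
f₀ = ω₀/(2π) = 123.3 Hz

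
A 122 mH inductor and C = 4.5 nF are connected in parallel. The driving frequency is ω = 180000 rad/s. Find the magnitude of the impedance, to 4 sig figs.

X_L = ωL = 21960 Ω
X_C = 1/(ωC) = 1235 Ω
Parallel: admittances add. Y = 1/(jωL) + jωC
Y = (0 + j0.0007645) S
|Y| = 0.0007645 S → |Z| = 1/|Y| = 1308 Ω, ∠Z = −∠Y = -90.00°

1308 Ω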